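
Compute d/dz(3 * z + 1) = 3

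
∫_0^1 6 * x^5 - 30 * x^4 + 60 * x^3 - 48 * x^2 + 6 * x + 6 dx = 3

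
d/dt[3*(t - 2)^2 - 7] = 6*t - 12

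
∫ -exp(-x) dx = exp(-x) + C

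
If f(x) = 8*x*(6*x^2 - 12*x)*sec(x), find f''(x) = 48*(-x^3 + 2*x^3/cos(x)^2 + 6*x^2*sin(x)/cos(x) + 2*x^2 - 4*x^2/cos(x)^2 - 8*x*sin(x)/cos(x) + 6*x - 4)/cos(x)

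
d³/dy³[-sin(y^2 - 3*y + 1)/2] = 4*y^3*cos(y^2 - 3*y + 1) - 18*y^2*cos(y^2 - 3*y + 1) + 6*y*sin(y^2 - 3*y + 1) + 27*y*cos(y^2 - 3*y + 1) - 9*sin(y^2 - 3*y + 1) - 27*cos(y^2 - 3*y + 1)/2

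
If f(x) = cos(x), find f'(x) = -sin(x)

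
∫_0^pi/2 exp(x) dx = -1 + exp(pi/2)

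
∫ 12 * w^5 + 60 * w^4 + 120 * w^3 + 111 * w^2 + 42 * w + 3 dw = 2*w^6 + 12*w^5 + 30*w^4 + 37*w^3 + 21*w^2 + 3*w + C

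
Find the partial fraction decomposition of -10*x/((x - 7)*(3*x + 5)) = -25/(13*(3*x + 5)) - 35/(13*(x - 7))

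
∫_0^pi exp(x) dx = -1 + exp(pi)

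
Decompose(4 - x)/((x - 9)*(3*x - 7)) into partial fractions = -1/(4*(3*x - 7)) - 1/(4*(x - 9))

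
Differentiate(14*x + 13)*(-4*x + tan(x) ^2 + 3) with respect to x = 28*x*sin(x)/cos(x)^3 - 112*x + 26*sin(x)/cos(x)^3 - 24 + 14/cos(x)^2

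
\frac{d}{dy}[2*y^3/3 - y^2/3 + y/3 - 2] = 2*y^2 - 2*y/3 + 1/3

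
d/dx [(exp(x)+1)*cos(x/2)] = -exp(x)*sin(x/2)/2 + exp(x)*cos(x/2) - sin(x/2)/2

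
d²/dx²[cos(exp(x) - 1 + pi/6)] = -exp(2*x)*cos(exp(x) - 1 + pi/6) - exp(x)*sin(exp(x) - 1 + pi/6)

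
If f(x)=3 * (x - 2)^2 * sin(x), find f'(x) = 3*x^2*cos(x) + 6*x*sin(x) - 12*x*cos(x) - 12*sin(x) + 12*cos(x)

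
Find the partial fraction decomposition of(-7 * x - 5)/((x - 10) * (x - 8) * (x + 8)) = 17/(96*(x + 8)) + 61/(32*(x - 8)) - 25/(12*(x - 10))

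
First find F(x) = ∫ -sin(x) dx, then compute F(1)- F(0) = -1 + cos(1)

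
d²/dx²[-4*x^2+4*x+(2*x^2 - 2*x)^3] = 240*x^4 - 480*x^3 + 288*x^2 - 48*x - 8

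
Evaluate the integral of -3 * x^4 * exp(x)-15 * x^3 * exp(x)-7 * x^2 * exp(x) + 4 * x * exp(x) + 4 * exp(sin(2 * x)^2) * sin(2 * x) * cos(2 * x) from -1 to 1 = -4*E - 2*exp(-1)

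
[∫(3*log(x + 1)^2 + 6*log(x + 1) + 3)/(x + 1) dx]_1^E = -(log(2) + 1)^3 + (1 + log(1 + E))^3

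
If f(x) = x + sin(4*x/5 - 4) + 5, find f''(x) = -16*sin(4*x/5 - 4)/25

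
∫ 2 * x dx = x^2 + C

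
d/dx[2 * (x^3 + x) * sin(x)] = 2*x^3*cos(x) + 6*x^2*sin(x) + 2*x*cos(x) + 2*sin(x)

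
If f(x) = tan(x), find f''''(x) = 24*tan(x)^5 + 40*tan(x)^3 + 16*tan(x)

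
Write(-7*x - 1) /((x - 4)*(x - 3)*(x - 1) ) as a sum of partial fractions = -4/(3*(x - 1)) + 11/(x - 3) - 29/(3*(x - 4))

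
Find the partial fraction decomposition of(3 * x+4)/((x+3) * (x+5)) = 11/(2*(x + 5)) - 5/(2*(x + 3))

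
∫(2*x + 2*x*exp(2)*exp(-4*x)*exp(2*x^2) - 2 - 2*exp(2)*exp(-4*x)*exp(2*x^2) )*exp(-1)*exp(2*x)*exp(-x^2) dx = 2*sinh((x - 1)^2) + C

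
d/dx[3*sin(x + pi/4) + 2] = 3*cos(x + pi/4)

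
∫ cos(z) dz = sin(z) + C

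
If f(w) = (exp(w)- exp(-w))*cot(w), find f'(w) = (exp(2*w)/tan(w) - exp(2*w)/sin(w)^2 + 1/tan(w) + sin(w)^(-2))*exp(-w)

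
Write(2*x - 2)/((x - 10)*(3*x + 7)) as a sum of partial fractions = 20/(37*(3*x + 7)) + 18/(37*(x - 10))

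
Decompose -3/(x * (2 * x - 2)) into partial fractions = -3/(2*(x - 1)) + 3/(2*x)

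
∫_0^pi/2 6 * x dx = 3*pi^2/4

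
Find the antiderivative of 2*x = x^2 + C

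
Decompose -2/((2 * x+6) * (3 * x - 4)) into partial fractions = -3/(13*(3*x - 4)) + 1/(13*(x + 3))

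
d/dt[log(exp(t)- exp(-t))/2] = (exp(2*t) + 1)/(2*exp(2*t) - 2)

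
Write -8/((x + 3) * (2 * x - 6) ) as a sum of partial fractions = 2/(3*(x + 3)) - 2/(3*(x - 3))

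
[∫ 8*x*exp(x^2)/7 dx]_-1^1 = 0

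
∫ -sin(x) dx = cos(x) + C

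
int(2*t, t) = t^2 + C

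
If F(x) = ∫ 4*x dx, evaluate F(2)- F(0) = 8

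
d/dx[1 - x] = -1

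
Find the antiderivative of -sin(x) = cos(x) + C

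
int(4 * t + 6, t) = 2*t^2 + 6*t + C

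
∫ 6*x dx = 3*x^2 + C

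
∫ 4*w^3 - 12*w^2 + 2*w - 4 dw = w^4 - 4*w^3 + w^2 - 4*w + C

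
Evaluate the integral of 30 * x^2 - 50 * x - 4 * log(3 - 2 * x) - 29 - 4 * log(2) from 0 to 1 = -40 - 6*log(6) + 2*log(2)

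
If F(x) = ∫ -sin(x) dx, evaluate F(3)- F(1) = cos(3) - cos(1)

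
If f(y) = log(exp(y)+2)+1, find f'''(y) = (-2*exp(2*y) + 4*exp(y))/(exp(3*y) + 6*exp(2*y) + 12*exp(y) + 8)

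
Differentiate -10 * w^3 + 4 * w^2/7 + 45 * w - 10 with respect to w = -30*w^2 + 8*w/7 + 45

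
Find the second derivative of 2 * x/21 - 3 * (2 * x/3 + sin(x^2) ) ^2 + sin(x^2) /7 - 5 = 16*x^3*sin(x^2) - 4*x^2*sin(x^2)/7 - 24*x^2*cos(2*x^2) - 24*x*cos(x^2) - 6*sin(2*x^2) + 2*cos(x^2)/7 - 8/3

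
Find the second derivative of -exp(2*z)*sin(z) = -(3*sin(z) + 4*cos(z))*exp(2*z)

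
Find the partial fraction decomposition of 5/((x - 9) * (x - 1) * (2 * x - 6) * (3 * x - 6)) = -5/(96*(x - 1)) + 5/(42*(x - 2)) - 5/(72*(x - 3)) + 5/(2016*(x - 9))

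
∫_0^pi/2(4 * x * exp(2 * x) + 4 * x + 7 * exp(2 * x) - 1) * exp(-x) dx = (3 + 2*pi)*(-exp(-pi/2) + exp(pi/2))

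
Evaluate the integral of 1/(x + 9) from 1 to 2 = -log(10) + log(11)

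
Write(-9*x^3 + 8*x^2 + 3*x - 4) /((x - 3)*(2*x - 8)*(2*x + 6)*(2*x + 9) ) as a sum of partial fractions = -7717/(3060*(2*x + 9)) + 151/(252*(x + 3)) + 83/(180*(x - 3)) - 110/(119*(x - 4))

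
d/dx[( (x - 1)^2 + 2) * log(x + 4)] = (2*x^2*log(x + 4) + x^2 + 6*x*log(x + 4) - 2*x - 8*log(x + 4) + 3)/(x + 4)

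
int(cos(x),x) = sin(x) + C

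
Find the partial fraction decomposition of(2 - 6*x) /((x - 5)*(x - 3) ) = 8/(x - 3) - 14/(x - 5)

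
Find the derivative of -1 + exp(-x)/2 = -exp(-x)/2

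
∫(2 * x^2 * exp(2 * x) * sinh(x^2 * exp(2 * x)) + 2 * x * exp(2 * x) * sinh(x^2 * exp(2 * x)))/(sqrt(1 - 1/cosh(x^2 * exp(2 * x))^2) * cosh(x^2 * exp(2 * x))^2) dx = asec(cosh(x^2*exp(2*x))) + C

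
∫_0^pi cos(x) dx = 0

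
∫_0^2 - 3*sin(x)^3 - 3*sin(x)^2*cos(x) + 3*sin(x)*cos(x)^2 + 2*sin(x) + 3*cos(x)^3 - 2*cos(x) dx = -2*sin(2) + (cos(2) + sin(2))^3 - 2*cos(2) + 1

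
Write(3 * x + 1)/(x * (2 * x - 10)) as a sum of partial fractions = 8/(5*(x - 5)) - 1/(10*x)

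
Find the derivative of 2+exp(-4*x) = -4*exp(-4*x)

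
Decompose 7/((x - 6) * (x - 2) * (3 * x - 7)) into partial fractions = -63/(11*(3*x - 7)) + 7/(4*(x - 2)) + 7/(44*(x - 6))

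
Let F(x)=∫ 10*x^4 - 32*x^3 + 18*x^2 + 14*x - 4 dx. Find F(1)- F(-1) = 8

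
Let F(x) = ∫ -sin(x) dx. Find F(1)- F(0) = -1 + cos(1)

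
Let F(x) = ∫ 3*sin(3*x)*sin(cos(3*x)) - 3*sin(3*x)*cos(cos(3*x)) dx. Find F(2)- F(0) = -sin(1) - cos(1) + cos(cos(6)) + sin(cos(6))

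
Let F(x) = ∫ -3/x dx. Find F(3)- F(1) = -3*log(6) + 3*log(2)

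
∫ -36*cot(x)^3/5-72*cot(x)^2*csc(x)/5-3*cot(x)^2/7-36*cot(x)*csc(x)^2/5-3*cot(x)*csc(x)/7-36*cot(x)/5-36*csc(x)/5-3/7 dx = 18*(cot(x) + csc(x))^2/5 + 3*cot(x)/7 + 3*csc(x)/7 + C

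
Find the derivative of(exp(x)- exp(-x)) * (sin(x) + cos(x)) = 2*(exp(2*x)*cos(x) + sin(x))*exp(-x)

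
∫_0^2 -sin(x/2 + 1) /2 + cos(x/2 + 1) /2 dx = -sin(1) - cos(1) + cos(2) + sin(2)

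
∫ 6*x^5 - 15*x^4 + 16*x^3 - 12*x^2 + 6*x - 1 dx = x^6 - 3*x^5 + 4*x^4 - 4*x^3 + 3*x^2 - x + C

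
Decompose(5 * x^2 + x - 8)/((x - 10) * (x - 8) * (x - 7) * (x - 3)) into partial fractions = -2/(7*(x - 3)) + 61/(3*(x - 7)) - 32/(x - 8) + 251/(21*(x - 10))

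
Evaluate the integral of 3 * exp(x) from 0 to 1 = -3 + 3*E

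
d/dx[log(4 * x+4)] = 1/(x + 1)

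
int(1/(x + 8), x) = log(3*x/4 + 6) + C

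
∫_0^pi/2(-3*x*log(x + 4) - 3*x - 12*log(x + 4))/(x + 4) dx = -3*pi*log(pi/2 + 4)/2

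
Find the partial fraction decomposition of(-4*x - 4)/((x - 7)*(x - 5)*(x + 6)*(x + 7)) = -1/(7*(x + 7)) + 20/(143*(x + 6)) + 1/(11*(x - 5)) - 8/(91*(x - 7))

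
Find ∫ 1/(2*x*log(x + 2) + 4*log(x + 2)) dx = log(log(x + 2))/2 + C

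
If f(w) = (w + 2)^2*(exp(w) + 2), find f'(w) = w^2*exp(w) + 6*w*exp(w) + 4*w + 8*exp(w) + 8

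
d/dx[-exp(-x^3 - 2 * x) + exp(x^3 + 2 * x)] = (3*x^2*exp(2*x^3 + 4*x) + 3*x^2 + 2*exp(2*x^3 + 4*x) + 2)*exp(-x^3 - 2*x)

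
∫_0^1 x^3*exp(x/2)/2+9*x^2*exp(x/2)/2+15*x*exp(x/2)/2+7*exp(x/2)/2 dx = -1 + 8*exp(1/2)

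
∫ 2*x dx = x^2 + C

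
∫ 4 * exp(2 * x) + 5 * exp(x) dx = (2*exp(x) + 5)*exp(x) + C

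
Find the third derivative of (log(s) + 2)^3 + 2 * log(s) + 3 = (6*log(s)^2 + 6*log(s) - 2)/s^3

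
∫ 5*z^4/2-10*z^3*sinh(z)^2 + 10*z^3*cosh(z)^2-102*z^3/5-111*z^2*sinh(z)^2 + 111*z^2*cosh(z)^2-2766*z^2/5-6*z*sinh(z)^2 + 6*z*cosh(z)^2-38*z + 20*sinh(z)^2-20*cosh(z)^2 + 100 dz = z^5/2 - 13*z^4/5 - 737*z^3/5 - 16*z^2 + 80*z + C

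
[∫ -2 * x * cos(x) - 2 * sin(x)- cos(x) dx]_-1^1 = -2*sin(1)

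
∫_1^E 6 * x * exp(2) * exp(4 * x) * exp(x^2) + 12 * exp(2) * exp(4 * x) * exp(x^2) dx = -3*exp(7) + 3*exp(-2 + (2 + E)^2)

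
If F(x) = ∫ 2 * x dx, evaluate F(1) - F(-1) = 0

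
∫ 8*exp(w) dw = 8*exp(w) + C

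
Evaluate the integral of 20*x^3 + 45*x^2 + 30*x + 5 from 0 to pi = 5*pi*(1 + pi)^3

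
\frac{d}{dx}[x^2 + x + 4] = 2*x + 1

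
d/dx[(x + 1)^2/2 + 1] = x + 1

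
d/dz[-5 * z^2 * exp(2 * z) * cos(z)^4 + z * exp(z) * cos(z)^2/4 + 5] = 20*z^2*exp(2*z)*sin(z)*cos(z)^3 - 10*z^2*exp(2*z)*cos(z)^4 - 10*z*exp(2*z)*cos(z)^4 - z*exp(z)*sin(2*z)/4 + z*exp(z)*cos(z)^2/4 + exp(z)*cos(z)^2/4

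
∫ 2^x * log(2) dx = 2^x + C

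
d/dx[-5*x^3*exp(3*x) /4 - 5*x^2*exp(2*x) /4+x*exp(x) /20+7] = -15*x^3*exp(3*x)/4 - 15*x^2*exp(3*x)/4 - 5*x^2*exp(2*x)/2 - 5*x*exp(2*x)/2 + x*exp(x)/20 + exp(x)/20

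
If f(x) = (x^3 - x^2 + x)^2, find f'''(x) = 120*x^3 - 120*x^2 + 72*x - 12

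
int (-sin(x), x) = cos(x) + C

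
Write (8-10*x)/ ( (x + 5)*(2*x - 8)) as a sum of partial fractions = -29/(9*(x + 5)) - 16/(9*(x - 4))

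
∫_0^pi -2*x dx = -pi^2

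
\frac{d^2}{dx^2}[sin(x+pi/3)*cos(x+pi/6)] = -2*cos(2*x)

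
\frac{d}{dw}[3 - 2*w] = -2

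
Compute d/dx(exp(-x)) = -exp(-x)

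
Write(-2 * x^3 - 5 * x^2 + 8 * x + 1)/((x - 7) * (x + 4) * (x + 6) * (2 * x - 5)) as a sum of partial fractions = 332/(1989*(2*x - 5)) - 205/(442*(x + 6)) + 17/(286*(x + 4)) - 874/(1287*(x - 7))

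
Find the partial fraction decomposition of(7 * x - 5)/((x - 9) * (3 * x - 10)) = -55/(17*(3*x - 10)) + 58/(17*(x - 9))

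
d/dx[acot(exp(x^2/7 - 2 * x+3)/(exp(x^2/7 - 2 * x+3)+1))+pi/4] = (-2*x*exp(x^2/7 - 2*x + 3) + 14*exp(x^2/7 - 2*x + 3))/(7 + 14*exp(3)*exp(-2*x)*exp(x^2/7) + 14*exp(6)*exp(-4*x)*exp(2*x^2/7))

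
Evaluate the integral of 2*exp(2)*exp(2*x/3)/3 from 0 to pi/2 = -exp(2) + exp(pi/3 + 2)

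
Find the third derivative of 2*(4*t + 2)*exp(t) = 8*t*exp(t) + 28*exp(t)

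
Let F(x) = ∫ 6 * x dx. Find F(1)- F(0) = 3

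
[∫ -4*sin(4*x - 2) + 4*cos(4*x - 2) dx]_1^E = -sin(2) + cos(2 - 4*E) - cos(2) - sin(2 - 4*E)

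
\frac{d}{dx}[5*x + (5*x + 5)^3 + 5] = 375*x^2 + 750*x + 380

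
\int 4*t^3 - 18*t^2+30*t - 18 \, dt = t^4 - 6*t^3 + 15*t^2 - 18*t + C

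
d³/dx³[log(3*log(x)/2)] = (2*log(x)^2 + 3*log(x) + 2)/(x^3*log(x)^3)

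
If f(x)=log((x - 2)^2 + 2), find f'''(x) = (4*x^3 - 24*x^2 + 24*x + 16)/(x^6 - 12*x^5 + 66*x^4 - 208*x^3 + 396*x^2 - 432*x + 216)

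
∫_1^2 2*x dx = 3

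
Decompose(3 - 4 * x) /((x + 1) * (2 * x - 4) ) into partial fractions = -7/(6*(x + 1)) - 5/(6*(x - 2))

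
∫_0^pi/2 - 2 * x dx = -pi^2/4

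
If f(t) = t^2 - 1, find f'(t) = 2*t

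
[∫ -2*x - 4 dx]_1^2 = -7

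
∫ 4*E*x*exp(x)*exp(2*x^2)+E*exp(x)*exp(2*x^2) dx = exp(2*x^2 + x + 1) + C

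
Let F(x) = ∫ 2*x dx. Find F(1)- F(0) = 1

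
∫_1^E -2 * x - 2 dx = -exp(2) - 2*E + 3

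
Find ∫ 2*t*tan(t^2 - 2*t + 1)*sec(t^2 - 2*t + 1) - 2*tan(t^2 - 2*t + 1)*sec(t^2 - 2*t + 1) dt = sec((t - 1)^2) + C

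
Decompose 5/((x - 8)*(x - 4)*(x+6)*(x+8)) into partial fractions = -5/(384*(x + 8)) + 1/(56*(x + 6)) - 1/(96*(x - 4)) + 5/(896*(x - 8))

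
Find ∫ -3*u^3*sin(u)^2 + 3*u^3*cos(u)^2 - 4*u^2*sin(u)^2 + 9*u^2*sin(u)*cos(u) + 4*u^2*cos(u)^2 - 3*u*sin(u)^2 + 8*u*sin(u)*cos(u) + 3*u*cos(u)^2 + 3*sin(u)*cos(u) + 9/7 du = u*((21*u^2 + 28*u + 21)*sin(2*u) + 18)/14 + C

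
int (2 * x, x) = x^2 + C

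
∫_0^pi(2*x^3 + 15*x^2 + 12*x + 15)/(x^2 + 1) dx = pi^2 + 5*log(1 + pi^2) + 15*pi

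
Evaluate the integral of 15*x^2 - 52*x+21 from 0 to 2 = -22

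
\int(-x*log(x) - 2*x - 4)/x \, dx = -(x + 4)*(log(x) + 1) + C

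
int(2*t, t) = t^2 + C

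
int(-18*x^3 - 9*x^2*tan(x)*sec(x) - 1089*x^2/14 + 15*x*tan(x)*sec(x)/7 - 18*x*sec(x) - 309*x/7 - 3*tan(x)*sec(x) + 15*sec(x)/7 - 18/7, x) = 3*(-21*x^2 + 5*x - 7)*(x^2 + 6*x + 2*sec(x) + 6)/14 + C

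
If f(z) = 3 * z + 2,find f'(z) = 3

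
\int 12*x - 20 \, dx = 6*x^2 - 20*x + C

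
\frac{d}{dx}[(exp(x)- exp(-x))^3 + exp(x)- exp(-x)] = (3*exp(6*x) - 2*exp(4*x) - 2*exp(2*x) + 3)*exp(-3*x)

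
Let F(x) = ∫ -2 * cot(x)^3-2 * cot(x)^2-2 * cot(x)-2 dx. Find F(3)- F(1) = -(cot(1) + 1)^2 + (cot(3) + 1)^2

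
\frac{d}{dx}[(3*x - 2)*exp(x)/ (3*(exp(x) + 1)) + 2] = (3*x*exp(x) + 3*exp(2*x) + exp(x))/(3*exp(2*x) + 6*exp(x) + 3)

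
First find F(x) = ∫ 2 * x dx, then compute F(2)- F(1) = 3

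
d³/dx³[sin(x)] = -cos(x)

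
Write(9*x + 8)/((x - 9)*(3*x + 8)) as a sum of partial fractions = 48/(35*(3*x + 8)) + 89/(35*(x - 9))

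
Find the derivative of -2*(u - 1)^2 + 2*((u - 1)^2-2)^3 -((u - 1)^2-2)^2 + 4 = 12*u^5 - 60*u^4 + 68*u^3 + 36*u^2 - 44*u - 12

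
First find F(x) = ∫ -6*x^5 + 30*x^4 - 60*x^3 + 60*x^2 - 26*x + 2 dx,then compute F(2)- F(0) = 0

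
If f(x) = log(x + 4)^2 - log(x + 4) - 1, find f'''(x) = (4*log(x + 4) - 8)/(x^3 + 12*x^2 + 48*x + 64)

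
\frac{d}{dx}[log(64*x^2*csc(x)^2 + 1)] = 128*x*(-x*cos(x)/sin(x) + 1)/(64*x^2 + sin(x)^2)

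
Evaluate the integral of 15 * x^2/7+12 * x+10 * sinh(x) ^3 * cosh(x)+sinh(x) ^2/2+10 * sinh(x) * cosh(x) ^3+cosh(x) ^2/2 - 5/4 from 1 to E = -5*cosh(4)/8 - 153/28 - 5*E/4 - sinh(2)/4 + 5*exp(3)/7 + sinh(2*E)/4 + 6*exp(2) + 5*cosh(4*E)/8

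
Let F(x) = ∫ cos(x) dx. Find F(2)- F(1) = -sin(1) + sin(2)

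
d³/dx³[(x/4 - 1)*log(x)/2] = (-x - 8)/(8*x^3)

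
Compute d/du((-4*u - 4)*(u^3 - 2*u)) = -16*u^3 - 12*u^2 + 16*u + 8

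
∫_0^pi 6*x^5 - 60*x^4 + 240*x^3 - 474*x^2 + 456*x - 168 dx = -49 + (1 + (-2 + pi)^3)^2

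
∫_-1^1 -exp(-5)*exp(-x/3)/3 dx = -exp(-14/3) + exp(-16/3)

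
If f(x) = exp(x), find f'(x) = exp(x)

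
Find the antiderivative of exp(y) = exp(y) + C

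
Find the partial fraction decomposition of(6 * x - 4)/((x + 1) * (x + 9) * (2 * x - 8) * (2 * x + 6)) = 29/(1248*(x + 9)) - 11/(168*(x + 3)) + 1/(32*(x + 1)) + 1/(91*(x - 4))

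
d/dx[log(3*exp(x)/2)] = 1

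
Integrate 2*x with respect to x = x^2 + C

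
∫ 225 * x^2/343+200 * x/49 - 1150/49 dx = 75*x^3/343 + 100*x^2/49 - 1150*x/49 + C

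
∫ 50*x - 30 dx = 25*x^2 - 30*x + C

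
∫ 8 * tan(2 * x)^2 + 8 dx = 4*tan(2*x) + C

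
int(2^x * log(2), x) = 2^x + C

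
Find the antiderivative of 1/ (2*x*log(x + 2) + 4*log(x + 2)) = log(log(x + 2))/2 + C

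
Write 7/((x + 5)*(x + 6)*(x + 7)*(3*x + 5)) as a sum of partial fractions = 189/(2080*(3*x + 5)) - 7/(32*(x + 7)) + 7/(13*(x + 6)) - 7/(20*(x + 5))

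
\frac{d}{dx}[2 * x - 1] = 2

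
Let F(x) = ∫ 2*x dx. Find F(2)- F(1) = 3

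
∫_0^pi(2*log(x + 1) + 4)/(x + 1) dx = -4 + (log(1 + pi) + 2)^2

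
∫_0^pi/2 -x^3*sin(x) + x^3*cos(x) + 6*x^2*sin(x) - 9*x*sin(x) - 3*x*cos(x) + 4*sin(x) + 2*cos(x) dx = (-1 + pi/2)^3 + 1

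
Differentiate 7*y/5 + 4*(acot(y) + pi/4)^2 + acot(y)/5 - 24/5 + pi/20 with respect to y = (7*y^2 - 40*acot(y) - 10*pi + 6)/(5*y^2 + 5)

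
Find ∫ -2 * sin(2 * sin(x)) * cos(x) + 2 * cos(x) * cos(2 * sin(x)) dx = sqrt(2)*sin(2*sin(x) + pi/4) + C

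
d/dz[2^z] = 2^z*log(2)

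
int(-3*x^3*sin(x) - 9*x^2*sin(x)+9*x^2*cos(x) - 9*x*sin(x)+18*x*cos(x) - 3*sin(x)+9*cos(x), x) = 3*(x + 1)^3*cos(x) + C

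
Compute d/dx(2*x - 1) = 2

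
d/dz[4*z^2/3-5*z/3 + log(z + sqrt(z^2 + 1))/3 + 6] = (8*z^3 + 8*z^2*sqrt(z^2 + 1) - 5*z^2 - 5*z*sqrt(z^2 + 1) + 9*z + sqrt(z^2 + 1) - 5)/(3*z^2 + 3*z*sqrt(z^2 + 1) + 3)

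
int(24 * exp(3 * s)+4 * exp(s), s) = (8*exp(2*s) + 4)*exp(s) + C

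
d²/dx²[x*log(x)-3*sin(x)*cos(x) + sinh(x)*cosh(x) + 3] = (6*x*sin(2*x) + 2*x*sinh(2*x) + 1)/x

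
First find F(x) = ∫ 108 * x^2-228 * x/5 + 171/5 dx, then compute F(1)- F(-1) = 702/5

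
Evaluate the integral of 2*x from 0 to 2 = 4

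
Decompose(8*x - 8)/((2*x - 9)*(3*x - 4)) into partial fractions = -8/(19*(3*x - 4)) + 56/(19*(2*x - 9))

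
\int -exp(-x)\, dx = exp(-x) + C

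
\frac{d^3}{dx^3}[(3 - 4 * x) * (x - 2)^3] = 162 - 96*x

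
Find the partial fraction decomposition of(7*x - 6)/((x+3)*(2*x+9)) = 25/(2*x + 9) - 9/(x + 3)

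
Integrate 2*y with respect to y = y^2 + C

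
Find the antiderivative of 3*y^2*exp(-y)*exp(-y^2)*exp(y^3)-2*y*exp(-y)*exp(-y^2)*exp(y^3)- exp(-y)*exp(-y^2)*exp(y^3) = exp(y*(y^2 - y - 1)) + C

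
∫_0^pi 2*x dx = pi^2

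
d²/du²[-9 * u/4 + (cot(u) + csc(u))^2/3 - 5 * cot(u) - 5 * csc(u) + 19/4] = (5 - 2*cos(u)/(3*sin(u)) - 8/(3*sin(u)) - 10*cos(u)/sin(u)^2 - 10/sin(u)^2 + 4*cos(u)/sin(u)^3 + 4/sin(u)^3)/sin(u)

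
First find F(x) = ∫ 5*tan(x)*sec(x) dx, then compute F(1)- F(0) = -5 + 5*sec(1)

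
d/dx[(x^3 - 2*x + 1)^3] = 9*x^8 - 42*x^6 + 18*x^5 + 60*x^4 - 48*x^3 - 15*x^2 + 24*x - 6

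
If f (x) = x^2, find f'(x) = 2*x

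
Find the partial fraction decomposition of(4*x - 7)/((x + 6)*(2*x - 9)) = 22/(21*(2*x - 9)) + 31/(21*(x + 6))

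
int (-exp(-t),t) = exp(-t) + C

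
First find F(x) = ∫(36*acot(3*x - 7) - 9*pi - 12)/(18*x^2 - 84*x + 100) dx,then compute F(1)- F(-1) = -3*(acot(4) + pi/4)^2 - 2*acot(4) + 2*acot(10) + 3*(acot(10) + pi/4)^2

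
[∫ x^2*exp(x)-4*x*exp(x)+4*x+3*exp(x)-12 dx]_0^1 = -19 + 4*E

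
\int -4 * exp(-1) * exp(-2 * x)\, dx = 2*exp(-2*x - 1) + C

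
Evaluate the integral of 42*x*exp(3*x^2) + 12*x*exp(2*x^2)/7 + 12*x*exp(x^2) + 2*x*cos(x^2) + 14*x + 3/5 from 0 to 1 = -204/35 + sin(1) + 3*exp(2)/7 + 6*E + 7*exp(3)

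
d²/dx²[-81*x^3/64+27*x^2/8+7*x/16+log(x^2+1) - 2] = (-243*x^5 + 216*x^4 - 486*x^3 + 368*x^2 - 243*x + 280)/(32*x^4 + 64*x^2 + 32)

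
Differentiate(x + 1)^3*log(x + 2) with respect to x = (3*x^3*log(x + 2) + x^3 + 12*x^2*log(x + 2) + 3*x^2 + 15*x*log(x + 2) + 3*x + 6*log(x + 2) + 1)/(x + 2)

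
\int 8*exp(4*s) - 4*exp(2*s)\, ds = 2*(exp(2*s) - 1)*exp(2*s) + C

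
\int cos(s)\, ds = sin(s) + C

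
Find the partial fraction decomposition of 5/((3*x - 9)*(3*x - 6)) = -5/(9*(x - 2)) + 5/(9*(x - 3))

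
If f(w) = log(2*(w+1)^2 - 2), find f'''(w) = (4*w^3 + 12*w^2 + 24*w + 16)/(w^6 + 6*w^5 + 12*w^4 + 8*w^3)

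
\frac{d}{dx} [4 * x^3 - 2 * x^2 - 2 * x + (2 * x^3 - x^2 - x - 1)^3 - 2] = 72*x^8 - 96*x^7 - 42*x^6 - 6*x^5 + 75*x^4 + 24*x^3 + 9*x^2 - 16*x - 5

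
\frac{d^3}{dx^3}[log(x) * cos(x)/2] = (x^3*log(x)*sin(x) - 3*x^2*cos(x) + 3*x*sin(x) + 2*cos(x))/(2*x^3)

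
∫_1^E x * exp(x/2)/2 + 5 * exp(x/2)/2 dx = -4*exp(1/2) + (E + 3)*exp(E/2)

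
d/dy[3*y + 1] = 3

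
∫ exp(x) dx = exp(x) + C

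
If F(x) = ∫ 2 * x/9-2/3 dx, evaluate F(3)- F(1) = -4/9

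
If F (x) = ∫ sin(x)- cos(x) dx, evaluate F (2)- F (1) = -sin(2) - cos(2) + cos(1) + sin(1)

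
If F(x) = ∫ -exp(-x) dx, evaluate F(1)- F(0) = -1 + exp(-1)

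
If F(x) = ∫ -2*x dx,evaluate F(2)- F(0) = -4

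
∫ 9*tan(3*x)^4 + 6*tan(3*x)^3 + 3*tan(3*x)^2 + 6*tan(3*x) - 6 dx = (tan(3*x)^2 + tan(3*x) - 2)*tan(3*x) + C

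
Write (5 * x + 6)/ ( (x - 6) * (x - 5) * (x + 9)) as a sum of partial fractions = -13/(70*(x + 9)) - 31/(14*(x - 5)) + 12/(5*(x - 6))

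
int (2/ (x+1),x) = 2*log(3*x + 3) + C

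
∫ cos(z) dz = sin(z) + C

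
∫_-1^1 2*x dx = 0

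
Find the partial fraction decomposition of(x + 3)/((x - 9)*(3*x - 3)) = -1/(6*(x - 1)) + 1/(2*(x - 9))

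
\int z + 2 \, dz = z^2/2 + 2*z + C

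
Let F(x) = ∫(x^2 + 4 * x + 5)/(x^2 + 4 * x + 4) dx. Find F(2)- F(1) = 13/12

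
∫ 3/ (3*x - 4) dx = log(4 - 3*x) + C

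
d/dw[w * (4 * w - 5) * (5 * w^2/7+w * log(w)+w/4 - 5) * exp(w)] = 20*w^4*exp(w)/7 + 4*w^3*exp(w)*log(w) + 62*w^3*exp(w)/7 + 7*w^2*exp(w)*log(w) - 699*w^2*exp(w)/28 - 10*w*exp(w)*log(w) - 45*w*exp(w)/2 + 25*exp(w)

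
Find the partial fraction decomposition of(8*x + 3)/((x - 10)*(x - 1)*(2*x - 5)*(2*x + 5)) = 34/(875*(2*x + 5)) - 46/(225*(2*x - 5)) + 11/(189*(x - 1)) + 83/(3375*(x - 10))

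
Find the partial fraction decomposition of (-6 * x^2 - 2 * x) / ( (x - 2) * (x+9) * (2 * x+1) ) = 2/(85*(2*x + 1)) - 468/(187*(x + 9)) - 28/(55*(x - 2))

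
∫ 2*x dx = x^2 + C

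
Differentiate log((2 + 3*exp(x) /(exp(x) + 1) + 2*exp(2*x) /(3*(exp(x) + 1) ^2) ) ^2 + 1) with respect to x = (442*exp(4*x) + 852*exp(3*x) + 534*exp(2*x) + 108*exp(x))/(298*exp(5*x) + 1048*exp(4*x) + 1449*exp(3*x) + 987*exp(2*x) + 333*exp(x) + 45)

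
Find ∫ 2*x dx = x^2 + C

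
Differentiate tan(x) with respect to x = cos(x)^(-2)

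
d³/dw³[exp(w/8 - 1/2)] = exp(w/8 - 1/2)/512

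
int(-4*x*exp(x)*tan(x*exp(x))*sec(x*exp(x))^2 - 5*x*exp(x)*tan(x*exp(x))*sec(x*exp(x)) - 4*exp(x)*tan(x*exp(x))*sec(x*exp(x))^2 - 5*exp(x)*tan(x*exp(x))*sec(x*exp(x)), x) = -(5 + 2/cos(x*exp(x)))*sec(x*exp(x)) + C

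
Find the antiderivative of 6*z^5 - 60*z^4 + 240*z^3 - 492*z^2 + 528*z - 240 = z^6 - 12*z^5 + 60*z^4 - 164*z^3 + 264*z^2 - 240*z + C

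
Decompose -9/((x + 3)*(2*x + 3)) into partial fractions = -6/(2*x + 3) + 3/(x + 3)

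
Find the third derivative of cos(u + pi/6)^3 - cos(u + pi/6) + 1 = (-54*sqrt(3)*sin(u)*cos(u) + 54*cos(u)^2 - 1)*sin(u + pi/6)/4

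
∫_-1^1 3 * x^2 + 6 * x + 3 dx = 8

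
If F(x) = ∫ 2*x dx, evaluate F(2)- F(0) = 4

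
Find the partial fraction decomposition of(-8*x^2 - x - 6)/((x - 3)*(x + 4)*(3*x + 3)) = -130/(63*(x + 4)) + 13/(36*(x + 1)) - 27/(28*(x - 3))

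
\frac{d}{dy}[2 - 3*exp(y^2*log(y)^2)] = -6*y*exp(y^2*log(y)^2)*log(y)^2 - 6*y*exp(y^2*log(y)^2)*log(y)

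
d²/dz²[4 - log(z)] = z^(-2)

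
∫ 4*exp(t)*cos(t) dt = 2*sqrt(2)*exp(t)*sin(t + pi/4) + C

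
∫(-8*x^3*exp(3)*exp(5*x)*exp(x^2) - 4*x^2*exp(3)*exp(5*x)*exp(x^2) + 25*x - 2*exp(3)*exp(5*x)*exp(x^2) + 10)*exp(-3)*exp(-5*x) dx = (-5*x + 2*(-2*x^2 - x + 2)*exp(x^2 + 5*x + 3) - 3)*exp(-5*x - 3) + C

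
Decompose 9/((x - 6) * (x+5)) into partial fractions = -9/(11*(x + 5)) + 9/(11*(x - 6))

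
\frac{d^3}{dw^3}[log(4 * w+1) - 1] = 128/(64*w^3 + 48*w^2 + 12*w + 1)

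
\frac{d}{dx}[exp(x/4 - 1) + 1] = exp(x/4 - 1)/4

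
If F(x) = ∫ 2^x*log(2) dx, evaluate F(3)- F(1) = 6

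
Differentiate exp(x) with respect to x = exp(x)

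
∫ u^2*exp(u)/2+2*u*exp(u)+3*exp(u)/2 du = (u + 1)^2*exp(u)/2 + C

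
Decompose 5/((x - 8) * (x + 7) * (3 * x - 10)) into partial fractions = -45/(434*(3*x - 10)) + 1/(93*(x + 7)) + 1/(42*(x - 8))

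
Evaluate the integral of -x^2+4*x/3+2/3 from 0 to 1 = 1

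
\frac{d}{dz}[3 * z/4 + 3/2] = 3/4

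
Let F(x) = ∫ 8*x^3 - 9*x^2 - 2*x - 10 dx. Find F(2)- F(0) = -16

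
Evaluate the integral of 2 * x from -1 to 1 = 0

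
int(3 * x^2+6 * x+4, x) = x^3 + 3*x^2 + 4*x + C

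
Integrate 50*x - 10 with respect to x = 25*x^2 - 10*x + C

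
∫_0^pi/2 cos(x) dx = 1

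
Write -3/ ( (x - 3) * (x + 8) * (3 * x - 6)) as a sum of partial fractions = -1/(110*(x + 8)) + 1/(10*(x - 2)) - 1/(11*(x - 3))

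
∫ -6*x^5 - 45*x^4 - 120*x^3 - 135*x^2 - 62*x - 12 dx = -x^6 - 9*x^5 - 30*x^4 - 45*x^3 - 31*x^2 - 12*x + C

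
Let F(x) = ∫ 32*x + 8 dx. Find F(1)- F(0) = 24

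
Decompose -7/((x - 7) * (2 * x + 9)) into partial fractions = 14/(23*(2*x + 9)) - 7/(23*(x - 7))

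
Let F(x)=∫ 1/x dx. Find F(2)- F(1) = log(2)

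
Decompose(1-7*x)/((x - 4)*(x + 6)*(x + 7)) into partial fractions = 50/(11*(x + 7)) - 43/(10*(x + 6)) - 27/(110*(x - 4))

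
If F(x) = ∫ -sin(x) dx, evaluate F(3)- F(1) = cos(3) - cos(1)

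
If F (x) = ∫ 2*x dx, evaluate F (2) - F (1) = 3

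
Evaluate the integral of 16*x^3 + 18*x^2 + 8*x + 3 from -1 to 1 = 18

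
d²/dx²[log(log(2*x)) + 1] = (-log(x) - 1 - log(2))/(x^2*log(x)^2 + 2*x^2*log(2)*log(x) + x^2*log(2)^2)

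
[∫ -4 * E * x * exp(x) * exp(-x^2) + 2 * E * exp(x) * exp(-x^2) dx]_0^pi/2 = -2*E + 2*exp(-pi^2/4 + 1 + pi/2)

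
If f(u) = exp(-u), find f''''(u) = exp(-u)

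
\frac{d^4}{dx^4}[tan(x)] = 24*tan(x)^5 + 40*tan(x)^3 + 16*tan(x)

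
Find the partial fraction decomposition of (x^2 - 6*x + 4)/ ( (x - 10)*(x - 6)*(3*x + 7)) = 211/(925*(3*x + 7)) - 1/(25*(x - 6)) + 11/(37*(x - 10))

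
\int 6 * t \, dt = 3*t^2 + C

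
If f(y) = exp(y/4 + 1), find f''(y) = exp(y/4 + 1)/16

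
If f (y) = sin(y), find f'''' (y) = sin(y)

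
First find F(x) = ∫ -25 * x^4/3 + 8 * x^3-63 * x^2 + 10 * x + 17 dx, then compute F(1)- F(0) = 4/3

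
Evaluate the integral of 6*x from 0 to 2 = 12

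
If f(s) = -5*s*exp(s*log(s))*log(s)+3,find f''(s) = (-5*s^2*exp(s*log(s))*log(s)^3 - 10*s^2*exp(s*log(s))*log(s)^2 - 5*s^2*exp(s*log(s))*log(s) - 10*s*exp(s*log(s))*log(s)^2 - 25*s*exp(s*log(s))*log(s) - 10*s*exp(s*log(s)) - 5*exp(s*log(s)))/s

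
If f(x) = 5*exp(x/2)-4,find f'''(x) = 5*exp(x/2)/8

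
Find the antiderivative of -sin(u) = cos(u) + C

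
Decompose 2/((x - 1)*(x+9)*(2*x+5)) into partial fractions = -8/(91*(2*x + 5)) + 1/(65*(x + 9)) + 1/(35*(x - 1))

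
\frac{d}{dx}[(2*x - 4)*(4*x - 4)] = 16*x - 24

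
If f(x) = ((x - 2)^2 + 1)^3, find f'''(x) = 120*x^3 - 720*x^2 + 1512*x - 1104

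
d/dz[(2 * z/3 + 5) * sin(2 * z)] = 4*z*cos(2*z)/3 + 2*sin(2*z)/3 + 10*cos(2*z)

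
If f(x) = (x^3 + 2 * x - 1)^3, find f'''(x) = 504*x^6 + 1260*x^4 - 360*x^3 + 720*x^2 - 288*x + 66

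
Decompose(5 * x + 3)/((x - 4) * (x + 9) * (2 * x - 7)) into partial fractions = -82/(25*(2*x - 7)) - 42/(325*(x + 9)) + 23/(13*(x - 4))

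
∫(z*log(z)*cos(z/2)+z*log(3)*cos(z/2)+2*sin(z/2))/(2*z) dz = log(3*z)*sin(z/2) + C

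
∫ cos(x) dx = sin(x) + C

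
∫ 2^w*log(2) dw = 2^w + C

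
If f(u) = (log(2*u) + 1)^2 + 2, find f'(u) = (2*log(u) + 2*log(2) + 2)/u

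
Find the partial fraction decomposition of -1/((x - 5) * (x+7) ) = 1/(12*(x + 7)) - 1/(12*(x - 5))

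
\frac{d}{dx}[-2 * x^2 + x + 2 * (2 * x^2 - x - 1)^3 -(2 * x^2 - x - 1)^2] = 96*x^5 - 120*x^4 - 64*x^3 + 78*x^2 + 14*x - 7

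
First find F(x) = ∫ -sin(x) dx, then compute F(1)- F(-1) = 0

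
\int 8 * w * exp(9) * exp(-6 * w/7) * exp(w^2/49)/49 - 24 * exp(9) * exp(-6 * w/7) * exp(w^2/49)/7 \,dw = 4*exp((w - 21)^2/49) + C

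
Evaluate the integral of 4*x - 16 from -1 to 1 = -32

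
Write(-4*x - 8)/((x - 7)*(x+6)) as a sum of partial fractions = -16/(13*(x + 6)) - 36/(13*(x - 7))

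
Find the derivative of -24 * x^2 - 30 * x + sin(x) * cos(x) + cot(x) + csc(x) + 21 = -48*x + 2*cos(x)^2 - 32 - 1/tan(x)^2 - cos(x)/sin(x)^2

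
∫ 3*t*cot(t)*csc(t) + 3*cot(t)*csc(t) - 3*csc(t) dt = (-3*t - 3)*csc(t) + C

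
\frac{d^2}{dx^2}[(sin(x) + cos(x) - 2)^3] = -18*sqrt(2)*sin(x)^2*cos(x + pi/4) + 48*sin(x)*cos(x) - 27*sin(x) - 9*cos(x)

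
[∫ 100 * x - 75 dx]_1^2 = 75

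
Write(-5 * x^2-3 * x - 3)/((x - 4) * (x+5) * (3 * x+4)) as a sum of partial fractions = 71/(176*(3*x + 4)) - 113/(99*(x + 5)) - 95/(144*(x - 4))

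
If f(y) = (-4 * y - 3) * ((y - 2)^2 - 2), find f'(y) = -12*y^2 + 26*y + 4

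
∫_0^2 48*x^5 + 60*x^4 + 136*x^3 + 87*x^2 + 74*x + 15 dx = 1850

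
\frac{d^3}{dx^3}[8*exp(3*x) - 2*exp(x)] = 216*exp(3*x) - 2*exp(x)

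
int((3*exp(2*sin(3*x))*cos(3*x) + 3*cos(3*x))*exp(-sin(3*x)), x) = 2*sinh(sin(3*x)) + C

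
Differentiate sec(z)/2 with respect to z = tan(z)*sec(z)/2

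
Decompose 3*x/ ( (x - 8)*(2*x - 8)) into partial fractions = -3/(2*(x - 4)) + 3/(x - 8)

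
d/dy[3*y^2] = 6*y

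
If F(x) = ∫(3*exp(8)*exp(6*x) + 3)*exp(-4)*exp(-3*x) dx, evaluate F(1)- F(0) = -exp(4) - exp(-7) + exp(-4) + exp(7)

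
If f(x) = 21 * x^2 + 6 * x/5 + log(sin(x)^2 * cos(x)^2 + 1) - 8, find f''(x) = (40*sin(x)^8 - 78*sin(x)^6 - 30*sin(x)^4 - 2*sin(x)^2*cos(x)^6 + 68*sin(x)^2 + 44)/(sin(x)^4 - sin(x)^2 - 1)^2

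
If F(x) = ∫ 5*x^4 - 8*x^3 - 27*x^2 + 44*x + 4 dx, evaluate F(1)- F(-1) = -8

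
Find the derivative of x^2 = 2*x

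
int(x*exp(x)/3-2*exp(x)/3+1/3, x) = (x - 3)*(exp(x) + 1)/3 + C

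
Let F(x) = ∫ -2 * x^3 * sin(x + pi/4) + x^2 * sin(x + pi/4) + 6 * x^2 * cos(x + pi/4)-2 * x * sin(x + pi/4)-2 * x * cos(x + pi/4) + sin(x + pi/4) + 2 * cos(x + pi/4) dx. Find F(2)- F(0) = 15*cos(pi/4 + 2) + sqrt(2)/2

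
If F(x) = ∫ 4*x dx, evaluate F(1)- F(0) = 2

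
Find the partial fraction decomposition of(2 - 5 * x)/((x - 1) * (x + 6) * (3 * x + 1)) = -33/(68*(3*x + 1)) + 32/(119*(x + 6)) - 3/(28*(x - 1))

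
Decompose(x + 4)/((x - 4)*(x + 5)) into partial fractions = 1/(9*(x + 5)) + 8/(9*(x - 4))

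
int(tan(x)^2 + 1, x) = tan(x) + C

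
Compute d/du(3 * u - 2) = 3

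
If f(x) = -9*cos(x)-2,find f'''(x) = -9*sin(x)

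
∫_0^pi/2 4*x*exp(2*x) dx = 1 + (-1 + pi)*exp(pi)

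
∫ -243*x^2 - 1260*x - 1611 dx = -81*x^3 - 630*x^2 - 1611*x + C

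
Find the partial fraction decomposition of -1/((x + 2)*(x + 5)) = 1/(3*(x + 5)) - 1/(3*(x + 2))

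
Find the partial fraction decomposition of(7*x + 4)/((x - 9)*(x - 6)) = -46/(3*(x - 6)) + 67/(3*(x - 9))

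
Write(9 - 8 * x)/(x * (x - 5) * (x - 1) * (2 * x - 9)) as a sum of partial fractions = 24/(7*(2*x - 9)) + 1/(28*(x - 1)) - 31/(20*(x - 5)) - 1/(5*x)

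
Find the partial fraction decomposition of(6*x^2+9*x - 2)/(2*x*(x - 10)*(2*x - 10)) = -193/(100*(x - 5)) + 86/(25*(x - 10)) - 1/(100*x)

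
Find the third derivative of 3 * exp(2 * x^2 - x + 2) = 192*x^3*exp(2*x^2 - x + 2) - 144*x^2*exp(2*x^2 - x + 2) + 180*x*exp(2*x^2 - x + 2) - 39*exp(2*x^2 - x + 2)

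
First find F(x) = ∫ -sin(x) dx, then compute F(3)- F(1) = cos(3) - cos(1)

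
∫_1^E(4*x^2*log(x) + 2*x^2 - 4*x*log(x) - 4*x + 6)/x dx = 4 + 2*(-1 + E)^2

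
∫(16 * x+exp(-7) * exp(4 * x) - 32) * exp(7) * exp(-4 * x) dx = (-4*x + (x + 2)*exp(4*x - 7) + 7)*exp(7 - 4*x) + C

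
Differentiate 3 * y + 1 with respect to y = 3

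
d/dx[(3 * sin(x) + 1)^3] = 9*(3*sin(x) + 1)^2*cos(x)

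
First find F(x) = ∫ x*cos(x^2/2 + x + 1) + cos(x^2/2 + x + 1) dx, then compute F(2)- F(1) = sin(5) - sin(5/2)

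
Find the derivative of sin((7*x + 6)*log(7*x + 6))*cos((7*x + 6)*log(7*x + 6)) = 7*(log(7*x + 6) + 1)*cos(2*(7*x + 6)*log(7*x + 6))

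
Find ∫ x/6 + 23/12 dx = x^2/12 + 23*x/12 + C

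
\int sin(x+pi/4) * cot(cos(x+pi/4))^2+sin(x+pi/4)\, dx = cot(cos(x + pi/4)) + C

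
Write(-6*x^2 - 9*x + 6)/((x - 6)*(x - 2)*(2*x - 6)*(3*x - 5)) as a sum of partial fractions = 693/(104*(3*x - 5)) - 9/(2*(x - 2)) + 25/(8*(x - 3)) - 11/(13*(x - 6))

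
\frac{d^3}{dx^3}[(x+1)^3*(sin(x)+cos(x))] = x^3*sin(x) - x^3*cos(x) - 6*x^2*sin(x) - 12*x^2*cos(x) - 33*x*sin(x) - 3*x*cos(x) - 20*sin(x) + 14*cos(x)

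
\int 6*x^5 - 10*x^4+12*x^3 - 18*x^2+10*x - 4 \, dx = x^6 - 2*x^5 + 3*x^4 - 6*x^3 + 5*x^2 - 4*x + C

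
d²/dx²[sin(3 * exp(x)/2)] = 3*(-3*exp(x)*sin(3*exp(x)/2) + 2*cos(3*exp(x)/2))*exp(x)/4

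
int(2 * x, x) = x^2 + C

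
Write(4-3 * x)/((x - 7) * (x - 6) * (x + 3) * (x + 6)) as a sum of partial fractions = -11/(234*(x + 6)) + 13/(270*(x + 3)) + 7/(54*(x - 6)) - 17/(130*(x - 7))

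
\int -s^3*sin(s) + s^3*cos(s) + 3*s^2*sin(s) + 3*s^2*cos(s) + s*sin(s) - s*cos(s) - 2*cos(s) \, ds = -sqrt(2)*(-s^3 + s + 1)*sin(s + pi/4) + C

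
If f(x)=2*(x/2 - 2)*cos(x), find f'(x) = -x*sin(x) + 4*sin(x) + cos(x)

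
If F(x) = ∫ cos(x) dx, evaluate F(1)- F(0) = sin(1)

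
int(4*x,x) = 2*x^2 + C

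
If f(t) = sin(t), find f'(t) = cos(t)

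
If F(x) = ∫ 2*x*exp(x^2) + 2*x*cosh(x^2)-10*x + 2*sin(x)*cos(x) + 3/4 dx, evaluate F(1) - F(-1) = 3/2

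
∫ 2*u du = u^2 + C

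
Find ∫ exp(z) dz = exp(z) + C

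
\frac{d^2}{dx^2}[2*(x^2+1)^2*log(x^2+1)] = 24*x^2*log(x^2 + 1) + 28*x^2 + 8*log(x^2 + 1) + 4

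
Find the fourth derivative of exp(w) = exp(w)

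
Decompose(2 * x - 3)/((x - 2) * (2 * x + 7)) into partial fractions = 20/(11*(2*x + 7)) + 1/(11*(x - 2))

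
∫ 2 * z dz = z^2 + C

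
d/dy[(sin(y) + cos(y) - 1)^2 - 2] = 2*cos(2*y) - 2*sqrt(2)*cos(y + pi/4)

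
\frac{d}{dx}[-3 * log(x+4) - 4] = -3/(x + 4)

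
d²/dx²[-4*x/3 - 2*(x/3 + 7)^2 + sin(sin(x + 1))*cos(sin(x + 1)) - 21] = sin(x + 1)*sin(sin(x + 1))^2 - sin(x + 1)*cos(sin(x + 1))^2 - 4*sin(sin(x + 1))*cos(x + 1)^2*cos(sin(x + 1)) - 4/9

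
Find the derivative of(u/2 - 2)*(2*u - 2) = 2*u - 5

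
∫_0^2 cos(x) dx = sin(2)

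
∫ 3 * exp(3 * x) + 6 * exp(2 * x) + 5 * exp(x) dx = (exp(x) + 1)^3 + 2*exp(x) + C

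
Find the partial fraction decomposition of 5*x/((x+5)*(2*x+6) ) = 25/(4*(x + 5)) - 15/(4*(x + 3))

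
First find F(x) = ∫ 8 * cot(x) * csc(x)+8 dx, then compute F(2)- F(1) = -8*csc(2) + 8 + 8*csc(1)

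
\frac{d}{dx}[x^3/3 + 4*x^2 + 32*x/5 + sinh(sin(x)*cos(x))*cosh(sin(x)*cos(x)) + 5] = x^2 + 8*x + 2*cos(2*x)*sinh(sin(2*x)/2)^2 + cos(2*x) + 32/5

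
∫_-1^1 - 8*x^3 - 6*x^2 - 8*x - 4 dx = -12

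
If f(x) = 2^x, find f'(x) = 2^x*log(2)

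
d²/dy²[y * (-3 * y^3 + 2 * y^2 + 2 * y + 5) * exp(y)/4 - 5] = -3*y^4*exp(y)/4 - 11*y^3*exp(y)/2 - 11*y^2*exp(y)/2 + 25*y*exp(y)/4 + 7*exp(y)/2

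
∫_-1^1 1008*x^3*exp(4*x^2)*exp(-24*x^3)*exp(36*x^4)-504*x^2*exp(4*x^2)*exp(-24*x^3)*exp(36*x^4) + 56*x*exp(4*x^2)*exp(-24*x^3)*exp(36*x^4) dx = -7*exp(64) + 7*exp(16)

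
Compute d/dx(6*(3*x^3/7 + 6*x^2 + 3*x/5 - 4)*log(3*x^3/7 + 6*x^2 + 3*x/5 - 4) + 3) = 54*x^2*log(3*x^3/7 + 6*x^2 + 3*x/5 - 4)/7 + 54*x^2/7 + 72*x*log(3*x^3/7 + 6*x^2 + 3*x/5 - 4) + 72*x + 18*log(3*x^3/7 + 6*x^2 + 3*x/5 - 4)/5 + 18/5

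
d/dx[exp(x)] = exp(x)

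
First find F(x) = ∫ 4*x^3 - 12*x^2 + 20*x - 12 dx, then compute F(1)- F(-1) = -32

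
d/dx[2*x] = 2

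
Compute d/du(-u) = -1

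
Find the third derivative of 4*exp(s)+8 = 4*exp(s)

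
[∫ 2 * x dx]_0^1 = 1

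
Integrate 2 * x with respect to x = x^2 + C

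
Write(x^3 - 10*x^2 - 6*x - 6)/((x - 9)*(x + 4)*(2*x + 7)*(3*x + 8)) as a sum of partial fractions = 1081/(350*(3*x + 8)) - 1203/(125*(2*x + 7)) + 103/(26*(x + 4)) - 141/(11375*(x - 9))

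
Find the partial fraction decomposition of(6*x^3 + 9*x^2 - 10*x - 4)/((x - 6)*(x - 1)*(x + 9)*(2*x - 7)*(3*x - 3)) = -1752/(3125*(2*x - 7)) - 3559/(112500*(x + 9)) + 53/(1500*(x - 1)) + 1/(750*(x - 1)^2) + 1556/(5625*(x - 6))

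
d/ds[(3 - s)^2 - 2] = 2*s - 6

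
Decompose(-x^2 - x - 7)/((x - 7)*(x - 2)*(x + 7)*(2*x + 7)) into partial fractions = -6/(77*(2*x + 7)) + 1/(18*(x + 7)) + 13/(495*(x - 2)) - 3/(70*(x - 7))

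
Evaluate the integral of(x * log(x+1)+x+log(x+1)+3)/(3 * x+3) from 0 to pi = (1 + pi/3)*log(1 + pi)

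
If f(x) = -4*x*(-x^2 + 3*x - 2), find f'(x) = 12*x^2 - 24*x + 8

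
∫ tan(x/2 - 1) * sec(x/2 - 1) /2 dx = sec(x/2 - 1) + C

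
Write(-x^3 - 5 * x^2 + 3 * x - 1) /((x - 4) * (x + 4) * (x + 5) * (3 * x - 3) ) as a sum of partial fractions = 8/(81*(x + 5)) - 29/(120*(x + 4)) + 2/(135*(x - 1)) - 133/(648*(x - 4))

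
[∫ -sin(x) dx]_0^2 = -1 + cos(2)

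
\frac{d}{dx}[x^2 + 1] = 2*x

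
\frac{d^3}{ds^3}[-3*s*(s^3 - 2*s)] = -72*s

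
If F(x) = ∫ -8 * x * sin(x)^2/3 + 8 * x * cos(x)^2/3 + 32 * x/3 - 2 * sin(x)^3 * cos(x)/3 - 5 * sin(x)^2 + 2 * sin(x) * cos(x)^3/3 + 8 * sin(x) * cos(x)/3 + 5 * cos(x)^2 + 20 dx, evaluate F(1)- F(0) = sin(2)^2/12 + 23*sin(2)/6 + 76/3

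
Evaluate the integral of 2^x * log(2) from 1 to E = -2 + 2^E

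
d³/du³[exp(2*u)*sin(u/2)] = (52*sin(u/2) + 47*cos(u/2))*exp(2*u)/8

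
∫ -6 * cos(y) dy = -6*sin(y) + C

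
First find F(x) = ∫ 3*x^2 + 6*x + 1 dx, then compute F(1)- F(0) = 5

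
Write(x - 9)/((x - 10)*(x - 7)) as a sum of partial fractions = 2/(3*(x - 7)) + 1/(3*(x - 10))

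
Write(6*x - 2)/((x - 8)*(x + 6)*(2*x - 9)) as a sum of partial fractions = -100/(147*(2*x - 9)) - 19/(147*(x + 6)) + 23/(49*(x - 8))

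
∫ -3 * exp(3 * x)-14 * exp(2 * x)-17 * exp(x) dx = -(exp(x) + 2)^3 - (exp(x) + 2)^2 - exp(x) + C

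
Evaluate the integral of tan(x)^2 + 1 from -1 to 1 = 2*tan(1)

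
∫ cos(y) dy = sin(y) + C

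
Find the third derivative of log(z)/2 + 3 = z^(-3)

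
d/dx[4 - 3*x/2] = -3/2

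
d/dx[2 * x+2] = 2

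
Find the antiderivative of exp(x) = exp(x) + C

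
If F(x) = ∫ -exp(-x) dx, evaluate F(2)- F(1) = -exp(-1) + exp(-2)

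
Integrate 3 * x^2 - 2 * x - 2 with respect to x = x^3 - x^2 - 2*x + C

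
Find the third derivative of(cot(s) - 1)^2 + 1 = -24*cot(s)^5 + 12*cot(s)^4 - 40*cot(s)^3 + 16*cot(s)^2 - 16*cot(s) + 4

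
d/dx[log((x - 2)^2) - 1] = 2/(x - 2)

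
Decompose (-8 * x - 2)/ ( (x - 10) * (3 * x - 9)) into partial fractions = 26/(21*(x - 3)) - 82/(21*(x - 10))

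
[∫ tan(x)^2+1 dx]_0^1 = tan(1)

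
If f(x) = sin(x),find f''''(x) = sin(x)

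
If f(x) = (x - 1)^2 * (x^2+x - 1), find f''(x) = 12*x^2 - 6*x - 4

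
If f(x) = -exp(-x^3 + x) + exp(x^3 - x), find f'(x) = 3*x^2*exp(-x^3 + x) + 3*x^2*exp(x^3 - x) - exp(-x^3 + x) - exp(x^3 - x)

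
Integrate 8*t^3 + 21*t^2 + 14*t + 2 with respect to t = 2*t^4 + 7*t^3 + 7*t^2 + 2*t + C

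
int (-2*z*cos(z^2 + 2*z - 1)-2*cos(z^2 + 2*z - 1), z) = -sin((z + 1)^2 - 2) + C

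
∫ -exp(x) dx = -exp(x) + C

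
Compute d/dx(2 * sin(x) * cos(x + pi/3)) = 2*cos(2*x + pi/3)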